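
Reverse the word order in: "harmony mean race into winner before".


Original: "harmony mean race into winner before"
Words (1..n): harmony | mean | race | into | winner | before
Reversed (n..1): before | winner | into | race | mean | harmony
Result = "before winner into race mean harmony"


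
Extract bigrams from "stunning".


Word: "stunning" (length 8)
Number of bigrams = 8 - 2 + 1 = 7
  Position 0: "st"
  Position 1: "tu"
  Position 2: "un"
  Position 3: "nn"
  Position 4: "ni"
  Position 5: "in"
  Position 6: "ng"
Bigrams = "st", "tu", "un", "nn", "ni", "in", "ng"


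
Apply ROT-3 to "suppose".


Word: "suppose"
Shift: 3
Each letter → (letter + shift) mod 26:
  's' (18) + 3 = 21 → 'v'
  'u' (20) + 3 = 23 → 'x'
  'p' (15) + 3 = 18 → 's'
  'p' (15) + 3 = 18 → 's'
  'o' (14) + 3 = 17 → 'r'
  's' (18) + 3 = 21 → 'v'
  'e' (4) + 3 = 7 → 'h'
Result = "vxssrvh"


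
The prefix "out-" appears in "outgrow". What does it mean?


Prefix: out-
As in: outgrow -> out- + grow
Meaning = surpass


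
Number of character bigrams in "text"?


Word: "text" (length 4)
Number of 2-grams = length - 2 + 1 = 4 - 2 + 1
= 3


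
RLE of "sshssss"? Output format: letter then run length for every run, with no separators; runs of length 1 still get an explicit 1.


String: "sshssss"
Scanning for consecutive runs:
  's' x 2
  'h' x 1
  's' x 4
RLE = "s2h1s4"


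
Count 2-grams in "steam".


Word: "steam" (length 5)
Number of 2-grams = length - 2 + 1 = 5 - 2 + 1
= 4


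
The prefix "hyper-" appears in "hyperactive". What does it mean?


Prefix: hyper-
Example: hyperactive = hyper- + active
Meaning = over / excessive


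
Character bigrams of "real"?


Word: "real" (length 4)
Number of bigrams = 4 - 2 + 1 = 3
  Position 0: "re"
  Position 1: "ea"
  Position 2: "al"
Bigrams = "re", "ea", "al"


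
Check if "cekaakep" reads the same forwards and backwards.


Word: "cekaakep"
Reversed: "pekaakec"
Forward == Backward? cekaakep != pekaakec
Palindrome = No


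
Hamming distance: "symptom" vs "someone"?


Comparing character by character (same length = 7):
  Pos 0: 's' vs 's' =
  Pos 1: 'y' vs 'o' !=
  Pos 2: 'm' vs 'm' =
  Pos 3: 'p' vs 'e' !=
  Pos 4: 't' vs 'o' !=
  Pos 5: 'o' vs 'n' !=
  Pos 6: 'm' vs 'e' !=
Hamming distance = 5


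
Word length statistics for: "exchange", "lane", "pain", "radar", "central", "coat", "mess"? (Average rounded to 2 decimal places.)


Lengths: "exchange"=8, "lane"=4, "pain"=4, "radar"=5, "central"=7, "coat"=4, "mess"=4
Sum = 36, Count = 7
Average = 36/7 = 5.14
= avg=5.14, min=4, max=8


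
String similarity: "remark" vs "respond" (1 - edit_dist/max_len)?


Word 1: "remark" (length 6)
Word 2: "respond" (length 7)
One optimal edit sequence:
  1. keep 'r'
  2. keep 'e'
  3. insert 's'  (+1)
  4. substitute 'm' -> 'p'  (+1)
  5. substitute 'a' -> 'o'  (+1)
  6. substitute 'r' -> 'n'  (+1)
  7. substitute 'k' -> 'd'  (+1)
Edit distance = 5
Max length = max(6, 7) = 7
Similarity = 1 - 5/7
= 0.2857


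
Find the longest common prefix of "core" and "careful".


Word 1: "core"
Word 2: "careful"
Comparing from start:
  Pos 0: 'c' == 'c'
  Pos 1: 'o' != 'a' (stop)
LCP = "c" (length 1)


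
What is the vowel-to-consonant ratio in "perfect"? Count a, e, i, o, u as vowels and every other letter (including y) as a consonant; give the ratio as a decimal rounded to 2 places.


Word: "perfect"
Vowels (a,e,i,o,u): 2
Consonants: 5
Ratio = 2/5
= 0.40


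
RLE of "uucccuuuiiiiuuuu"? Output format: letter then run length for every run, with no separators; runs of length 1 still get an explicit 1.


String: "uucccuuuiiiiuuuu"
Scanning for consecutive runs:
  'u' x 2
  'c' x 3
  'u' x 3
  'i' x 4
  'u' x 4
RLE = "u2c3u3i4u4"


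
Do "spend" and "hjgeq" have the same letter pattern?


Pattern of "spend": [0, 1, 2, 3, 4]
Pattern of "hjgeq": [0, 1, 2, 3, 4]
Patterns match
Same pattern = Yes


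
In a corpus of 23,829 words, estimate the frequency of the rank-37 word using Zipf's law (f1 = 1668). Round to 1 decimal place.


Zipf's law: f(r) = f(1) / r
f(1) = 1668
f(37) = 1668 / 37
= 45.1 occurrences


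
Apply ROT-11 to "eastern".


Word: "eastern"
Shift: 11
Each letter → (letter + shift) mod 26:
  'e' (4) + 11 = 15 → 'p'
  'a' (0) + 11 = 11 → 'l'
  's' (18) + 11 = 3 → 'd'
  't' (19) + 11 = 4 → 'e'
  'e' (4) + 11 = 15 → 'p'
  'r' (17) + 11 = 2 → 'c'
  'n' (13) + 11 = 24 → 'y'
Result = "pldepcy"


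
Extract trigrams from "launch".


Word: "launch" (length 6)
Number of trigrams = 6 - 3 + 1 = 4
  Position 0: "lau"
  Position 1: "aun"
  Position 2: "unc"
  Position 3: "nch"
Trigrams = "lau", "aun", "unc", "nch"


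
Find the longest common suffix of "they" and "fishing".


Word 1: "they"
Word 2: "fishing"
Comparing from end:
  Pos -1: 'y' != 'g' (stop)
LCS = "" (length 0)


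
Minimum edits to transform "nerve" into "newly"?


Word 1: "nerve" (length 5)
Word 2: "newly" (length 5)
One optimal edit sequence (insert/delete/substitute each cost 1):
  1. keep 'n'
  2. keep 'e'
  3. substitute 'r' -> 'w'  (+1)
  4. substitute 'v' -> 'l'  (+1)
  5. substitute 'e' -> 'y'  (+1)
Total edit operations: 3
Edit distance = 3


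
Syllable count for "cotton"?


Word: "cotton"
Syllable breakdown: cot-ton
Counting: 2 parts
= 2 syllables


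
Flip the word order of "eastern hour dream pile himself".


Original: "eastern hour dream pile himself"
Words (1..n): eastern | hour | dream | pile | himself
Reversed (n..1): himself | pile | dream | hour | eastern
Result = "himself pile dream hour eastern"


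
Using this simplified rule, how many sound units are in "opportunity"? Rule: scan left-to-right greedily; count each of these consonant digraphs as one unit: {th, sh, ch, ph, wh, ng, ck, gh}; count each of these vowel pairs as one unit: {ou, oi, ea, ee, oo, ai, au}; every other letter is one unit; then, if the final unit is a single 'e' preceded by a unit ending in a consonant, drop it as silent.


Word: "opportunity" (11 letters)
Left-to-right scan:
  1. 'o' (letter)
  2. 'p' (letter)
  3. 'p' (letter)
  4. 'o' (letter)
  5. 'r' (letter)
  6. 't' (letter)
  7. 'u' (letter)
  8. 'n' (letter)
  9. 'i' (letter)
  10. 't' (letter)
  11. 'y' (letter)
Units from scan: 11
Sound units = 11 units


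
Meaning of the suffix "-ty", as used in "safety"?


Suffix: -ty
As in: safety -> safe + -ty
Meaning = quality of


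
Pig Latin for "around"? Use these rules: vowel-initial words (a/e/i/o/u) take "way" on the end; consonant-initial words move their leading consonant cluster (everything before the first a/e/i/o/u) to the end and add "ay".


Word: "around"
Starts with vowel → add 'way'
Pig Latin = "aroundway"


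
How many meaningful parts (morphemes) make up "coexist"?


Word: "coexist"
Morphemes: co- / exist
Each morpheme carries meaning
= 2 morphemes


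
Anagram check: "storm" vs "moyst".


Word 1: "storm" → sorted: morst
Word 2: "moyst" → sorted: mosty
Same letters? morst != mosty
Anagram = No


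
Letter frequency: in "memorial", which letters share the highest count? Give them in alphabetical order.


Word: "memorial"
Letter counts:
  'a': 1
  'e': 1
  'i': 1
  'l': 1
  'm': 2
  'o': 1
  'r': 1
Maximum count = 2
Most frequent = 'm' (2 times each)


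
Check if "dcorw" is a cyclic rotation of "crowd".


Word: "crowd", Candidate: "dcorw"
Method: check if candidate is substring of word+word
"crowdcrowd" contains "dcorw"? No
Is rotation = No


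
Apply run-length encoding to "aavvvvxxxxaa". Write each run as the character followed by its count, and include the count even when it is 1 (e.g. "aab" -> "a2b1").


String: "aavvvvxxxxaa"
Scanning for consecutive runs:
  'a' x 2
  'v' x 4
  'x' x 4
  'a' x 2
RLE = "a2v4x4a2"


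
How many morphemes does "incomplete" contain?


Word: "incomplete"
Morphemes: in- + complete
Each morpheme carries meaning
= 2 morphemes


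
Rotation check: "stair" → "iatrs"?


Word: "stair", Candidate: "iatrs"
Method: check if candidate is substring of word+word
"stairstair" contains "iatrs"? No
Is rotation = No


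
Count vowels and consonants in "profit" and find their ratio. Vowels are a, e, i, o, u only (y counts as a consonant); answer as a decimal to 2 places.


Word: "profit"
Vowels (a,e,i,o,u): 2
Consonants: 4
Ratio = 2/4
= 0.50


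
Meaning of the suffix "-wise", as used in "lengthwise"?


Suffix: -wise
Example: lengthwise = length + -wise
Meaning = in the manner of


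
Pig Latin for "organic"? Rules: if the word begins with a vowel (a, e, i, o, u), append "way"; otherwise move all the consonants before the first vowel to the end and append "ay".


Word: "organic"
Starts with vowel → add 'way'
Pig Latin = "organicway"


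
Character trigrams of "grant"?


Word: "grant" (length 5)
Number of trigrams = 5 - 3 + 1 = 3
  Position 0: "gra"
  Position 1: "ran"
  Position 2: "ant"
Trigrams = "gra", "ran", "ant"


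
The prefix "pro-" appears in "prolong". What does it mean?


Prefix: pro-
Example: prolong = pro- + long
Meaning = forward / in favor of


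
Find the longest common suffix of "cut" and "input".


Word 1: "cut"
Word 2: "input"
Comparing from end:
  Pos -1: 't' == 't'
  Pos -2: 'u' == 'u'
  Pos -3: 'c' != 'p' (stop)
LCS = "ut" (length 2)


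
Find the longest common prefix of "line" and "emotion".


Word 1: "line"
Word 2: "emotion"
Comparing from start:
  Pos 0: 'l' != 'e' (stop)
LCP = "" (length 0)


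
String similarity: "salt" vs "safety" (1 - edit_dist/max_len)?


Word 1: "salt" (length 4)
Word 2: "safety" (length 6)
One optimal edit sequence:
  1. keep 's'
  2. keep 'a'
  3. insert 'f'  (+1)
  4. substitute 'l' -> 'e'  (+1)
  5. keep 't'
  6. insert 'y'  (+1)
Edit distance = 3
Max length = max(4, 6) = 6
Similarity = 1 - 3/6
= 0.5000


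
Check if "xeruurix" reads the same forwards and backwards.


Word: "xeruurix"
Reversed: "xiruurex"
Forward == Backward? xeruurix != xiruurex
Palindrome = No


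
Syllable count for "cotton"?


Word: "cotton"
Syllable breakdown: cot / ton
Counting: 2 parts
= 2 syllables


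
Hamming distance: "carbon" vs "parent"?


Comparing character by character (same length = 6):
  Pos 0: 'c' vs 'p' !=
  Pos 1: 'a' vs 'a' =
  Pos 2: 'r' vs 'r' =
  Pos 3: 'b' vs 'e' !=
  Pos 4: 'o' vs 'n' !=
  Pos 5: 'n' vs 't' !=
Hamming distance = 4


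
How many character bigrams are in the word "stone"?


Word: "stone" (length 5)
Number of 2-grams = length - 2 + 1 = 5 - 2 + 1
= 4


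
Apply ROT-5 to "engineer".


Word: "engineer"
Shift: 5
Each letter → (letter + shift) mod 26:
  'e' (4) + 5 = 9 → 'j'
  'n' (13) + 5 = 18 → 's'
  'g' (6) + 5 = 11 → 'l'
  'i' (8) + 5 = 13 → 'n'
  'n' (13) + 5 = 18 → 's'
  'e' (4) + 5 = 9 → 'j'
  'e' (4) + 5 = 9 → 'j'
  'r' (17) + 5 = 22 → 'w'
Result = "jslnsjjw"


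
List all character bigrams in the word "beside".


Word: "beside" (length 6)
Number of bigrams = 6 - 2 + 1 = 5
  Position 0: "be"
  Position 1: "es"
  Position 2: "si"
  Position 3: "id"
  Position 4: "de"
Bigrams = "be", "es", "si", "id", "de"


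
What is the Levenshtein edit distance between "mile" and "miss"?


Word 1: "mile" (length 4)
Word 2: "miss" (length 4)
One optimal edit sequence (insert/delete/substitute each cost 1):
  1. keep 'm'
  2. keep 'i'
  3. substitute 'l' -> 's'  (+1)
  4. substitute 'e' -> 's'  (+1)
Total edit operations: 2
Edit distance = 2


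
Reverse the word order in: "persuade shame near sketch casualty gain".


Original: "persuade shame near sketch casualty gain"
Words (1..n): persuade | shame | near | sketch | casualty | gain
Reversed (n..1): gain | casualty | sketch | near | shame | persuade
Result = "gain casualty sketch near shame persuade"


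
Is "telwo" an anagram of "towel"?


Word 1: "towel" → sorted: elotw
Word 2: "telwo" → sorted: elotw
Same letters? elotw == elotw
Anagram = Yes


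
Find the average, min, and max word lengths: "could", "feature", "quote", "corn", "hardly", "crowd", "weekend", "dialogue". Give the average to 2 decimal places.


Lengths: "could"=5, "feature"=7, "quote"=5, "corn"=4, "hardly"=6, "crowd"=5, "weekend"=7, "dialogue"=8
Sum = 47, Count = 8
Average = 47/8 = 5.88
= avg=5.88, min=4, max=8


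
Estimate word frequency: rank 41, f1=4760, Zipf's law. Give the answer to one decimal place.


Zipf's law: f(r) = f(1) / r
f(1) = 4760
f(41) = 4760 / 41
= 116.1 occurrences


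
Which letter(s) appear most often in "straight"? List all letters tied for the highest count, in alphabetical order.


Word: "straight"
Letter counts:
  'a': 1
  'g': 1
  'h': 1
  'i': 1
  'r': 1
  's': 1
  't': 2
Maximum count = 2
Most frequent = 't' (2 times each)


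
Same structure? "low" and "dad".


Pattern of "low": [0, 1, 2]
Pattern of "dad": [0, 1, 0]
Patterns do not match
Same pattern = No


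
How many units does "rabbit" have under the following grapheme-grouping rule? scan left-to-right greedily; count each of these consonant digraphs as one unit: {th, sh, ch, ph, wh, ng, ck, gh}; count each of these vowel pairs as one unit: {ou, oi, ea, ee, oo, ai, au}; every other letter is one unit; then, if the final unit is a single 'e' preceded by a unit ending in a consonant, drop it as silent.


Word: "rabbit" (6 letters)
Left-to-right scan:
  (1) 'r' (letter)
  (2) 'a' (letter)
  (3) 'b' (letter)
  (4) 'b' (letter)
  (5) 'i' (letter)
  (6) 't' (letter)
Units from scan: 6
Sound units = 6 units


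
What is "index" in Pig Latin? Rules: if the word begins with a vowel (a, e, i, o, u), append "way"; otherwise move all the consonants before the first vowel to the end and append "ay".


Word: "index"
Starts with vowel → add 'way'
Pig Latin = "indexway"


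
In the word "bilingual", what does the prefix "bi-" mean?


Prefix: bi-
As in: bilingual -> bi- + lingual
Meaning = two


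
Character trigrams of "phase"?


Word: "phase" (length 5)
Number of trigrams = 5 - 3 + 1 = 3
  Position 0: "pha"
  Position 1: "has"
  Position 2: "ase"
Trigrams = "pha", "has", "ase"


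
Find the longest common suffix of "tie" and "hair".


Word 1: "tie"
Word 2: "hair"
Comparing from end:
  Pos -1: 'e' != 'r' (stop)
LCS = "" (length 0)


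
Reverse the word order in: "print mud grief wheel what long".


Original: "print mud grief wheel what long"
Words (1..n): print | mud | grief | wheel | what | long
Reversed (n..1): long | what | wheel | grief | mud | print
Result = "long what wheel grief mud print"


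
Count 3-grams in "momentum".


Word: "momentum" (length 8)
Number of 3-grams = length - 3 + 1 = 8 - 3 + 1
= 6


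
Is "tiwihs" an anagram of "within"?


Word 1: "within" → sorted: hiintw
Word 2: "tiwihs" → sorted: hiistw
Same letters? hiintw != hiistw
Anagram = No


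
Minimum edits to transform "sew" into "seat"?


Word 1: "sew" (length 3)
Word 2: "seat" (length 4)
One optimal edit sequence (insert/delete/substitute each cost 1):
  1. keep 's'
  2. keep 'e'
  3. insert 'a'  (+1)
  4. substitute 'w' -> 't'  (+1)
Total edit operations: 2
Edit distance = 2


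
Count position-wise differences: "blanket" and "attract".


Comparing character by character (same length = 7):
  Pos 0: 'b' vs 'a' !=
  Pos 1: 'l' vs 't' !=
  Pos 2: 'a' vs 't' !=
  Pos 3: 'n' vs 'r' !=
  Pos 4: 'k' vs 'a' !=
  Pos 5: 'e' vs 'c' !=
  Pos 6: 't' vs 't' =
Hamming distance = 6


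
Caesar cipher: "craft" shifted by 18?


Word: "craft"
Shift: 18
Each letter → (letter + shift) mod 26:
  'c' (2) + 18 = 20 → 'u'
  'r' (17) + 18 = 9 → 'j'
  'a' (0) + 18 = 18 → 's'
  'f' (5) + 18 = 23 → 'x'
  't' (19) + 18 = 11 → 'l'
Result = "ujsxl"


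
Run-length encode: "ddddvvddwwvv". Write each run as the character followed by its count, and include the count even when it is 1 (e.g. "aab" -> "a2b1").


String: "ddddvvddwwvv"
Scanning for consecutive runs:
  'd' x 4
  'v' x 2
  'd' x 2
  'w' x 2
  'v' x 2
RLE = "d4v2d2w2v2"


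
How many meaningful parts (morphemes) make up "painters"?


Word: "painters"
Morphemes: paint + -er + -s
Each morpheme carries meaning
= 3 morphemes


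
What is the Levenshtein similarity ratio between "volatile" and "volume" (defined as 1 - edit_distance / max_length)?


Word 1: "volatile" (length 8)
Word 2: "volume" (length 6)
One optimal edit sequence:
  1. keep 'v'
  2. keep 'o'
  3. keep 'l'
  4. delete 'a'  (+1)
  5. delete 't'  (+1)
  6. substitute 'i' -> 'u'  (+1)
  7. substitute 'l' -> 'm'  (+1)
  8. keep 'e'
Edit distance = 4
Max length = max(8, 6) = 8
Similarity = 1 - 4/8
= 0.5000


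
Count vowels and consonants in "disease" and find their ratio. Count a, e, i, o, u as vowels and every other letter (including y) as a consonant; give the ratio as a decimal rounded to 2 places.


Word: "disease"
Vowels (a,e,i,o,u): 4
Consonants: 3
Ratio = 4/3
= 1.33


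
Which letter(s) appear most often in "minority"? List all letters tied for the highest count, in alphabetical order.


Word: "minority"
Letter counts:
  'i': 2
  'm': 1
  'n': 1
  'o': 1
  'r': 1
  't': 1
  'y': 1
Maximum count = 2
Most frequent = 'i' (2 times each)


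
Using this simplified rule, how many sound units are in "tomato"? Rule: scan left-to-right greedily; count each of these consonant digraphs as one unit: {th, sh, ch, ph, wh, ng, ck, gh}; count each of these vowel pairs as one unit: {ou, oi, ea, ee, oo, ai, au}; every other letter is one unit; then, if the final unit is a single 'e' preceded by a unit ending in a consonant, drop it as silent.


Word: "tomato" (6 letters)
Left-to-right scan:
  [1] 't' (letter)
  [2] 'o' (letter)
  [3] 'm' (letter)
  [4] 'a' (letter)
  [5] 't' (letter)
  [6] 'o' (letter)
Units from scan: 6
Sound units = 6 units


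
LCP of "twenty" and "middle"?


Word 1: "twenty"
Word 2: "middle"
Comparing from start:
  Pos 0: 't' != 'm' (stop)
LCP = "" (length 0)


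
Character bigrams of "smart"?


Word: "smart" (length 5)
Number of bigrams = 5 - 2 + 1 = 4
  Position 0: "sm"
  Position 1: "ma"
  Position 2: "ar"
  Position 3: "rt"
Bigrams = "sm", "ma", "ar", "rt"


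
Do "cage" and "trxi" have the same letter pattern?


Pattern of "cage": [0, 1, 2, 3]
Pattern of "trxi": [0, 1, 2, 3]
Patterns match
Same pattern = Yes


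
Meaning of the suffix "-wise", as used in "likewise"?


Suffix: -wise
Example: likewise (like + -wise)
Meaning = in the manner of


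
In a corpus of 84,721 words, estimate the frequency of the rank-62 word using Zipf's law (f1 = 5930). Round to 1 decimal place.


Zipf's law: f(r) = f(1) / r
f(1) = 5930
f(62) = 5930 / 62
= 95.6 occurrences


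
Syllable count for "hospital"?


Word: "hospital"
Syllable breakdown: hos-pi-tal
Counting: 3 parts
= 3 syllables


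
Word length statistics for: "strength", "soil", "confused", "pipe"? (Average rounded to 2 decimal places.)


Lengths: "strength"=8, "soil"=4, "confused"=8, "pipe"=4
Sum = 24, Count = 4
Average = 24/4 = 6.00
= avg=6.00, min=4, max=8


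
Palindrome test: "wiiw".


Word: "wiiw"
Reversed: "wiiw"
Forward == Backward? wiiw == wiiw
Palindrome = Yes


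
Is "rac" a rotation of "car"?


Word: "car", Candidate: "rac"
Method: check if candidate is substring of word+word
"carcar" contains "rac"? No
Is rotation = No


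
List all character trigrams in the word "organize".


Word: "organize" (length 8)
Number of trigrams = 8 - 3 + 1 = 6
  Position 0: "org"
  Position 1: "rga"
  Position 2: "gan"
  Position 3: "ani"
  Position 4: "niz"
  Position 5: "ize"
Trigrams = "org", "rga", "gan", "ani", "niz", "ize"


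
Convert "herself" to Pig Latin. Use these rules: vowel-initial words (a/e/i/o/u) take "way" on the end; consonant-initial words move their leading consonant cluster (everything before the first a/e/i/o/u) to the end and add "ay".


Word: "herself"
Starts with consonant(s) → move to end, add 'ay'
Consonant cluster: "h"
Pig Latin = "erselfhay"


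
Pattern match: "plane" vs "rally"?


Pattern of "plane": [0, 1, 2, 3, 4]
Pattern of "rally": [0, 1, 2, 2, 3]
Patterns do not match
Same pattern = No


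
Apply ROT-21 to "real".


Word: "real"
Shift: 21
Each letter → (letter + shift) mod 26:
  'r' (17) + 21 = 12 → 'm'
  'e' (4) + 21 = 25 → 'z'
  'a' (0) + 21 = 21 → 'v'
  'l' (11) + 21 = 6 → 'g'
Result = "mzvg"


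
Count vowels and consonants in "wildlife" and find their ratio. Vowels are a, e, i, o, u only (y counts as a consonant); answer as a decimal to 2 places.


Word: "wildlife"
Vowels (a,e,i,o,u): 3
Consonants: 5
Ratio = 3/5
= 0.60


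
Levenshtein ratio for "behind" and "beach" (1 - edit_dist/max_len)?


Word 1: "behind" (length 6)
Word 2: "beach" (length 5)
One optimal edit sequence:
  1. keep 'b'
  2. keep 'e'
  3. delete 'h'  (+1)
  4. substitute 'i' -> 'a'  (+1)
  5. substitute 'n' -> 'c'  (+1)
  6. substitute 'd' -> 'h'  (+1)
Edit distance = 4
Max length = max(6, 5) = 6
Similarity = 1 - 4/6
= 0.3333


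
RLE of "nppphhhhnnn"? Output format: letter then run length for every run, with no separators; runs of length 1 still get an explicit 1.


String: "nppphhhhnnn"
Scanning for consecutive runs:
  'n' x 1
  'p' x 3
  'h' x 4
  'n' x 3
RLE = "n1p3h4n3"


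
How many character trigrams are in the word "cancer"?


Word: "cancer" (length 6)
Number of 3-grams = length - 3 + 1 = 6 - 3 + 1
= 4


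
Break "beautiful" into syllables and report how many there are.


Word: "beautiful"
Syllable breakdown: beau · ti · ful
Counting: 3 parts
= 3 syllables


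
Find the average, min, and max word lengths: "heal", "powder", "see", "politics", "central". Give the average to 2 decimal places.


Lengths: "heal"=4, "powder"=6, "see"=3, "politics"=8, "central"=7
Sum = 28, Count = 5
Average = 28/5 = 5.60
= avg=5.60, min=3, max=8


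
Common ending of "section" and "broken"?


Word 1: "section"
Word 2: "broken"
Comparing from end:
  Pos -1: 'n' == 'n'
  Pos -2: 'o' != 'e' (stop)
LCS = "n" (length 1)


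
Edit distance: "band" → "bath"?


Word 1: "band" (length 4)
Word 2: "bath" (length 4)
One optimal edit sequence (insert/delete/substitute each cost 1):
  1. keep 'b'
  2. keep 'a'
  3. substitute 'n' -> 't'  (+1)
  4. substitute 'd' -> 'h'  (+1)
Total edit operations: 2
Edit distance = 2


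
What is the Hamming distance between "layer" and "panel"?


Comparing character by character (same length = 5):
  Pos 0: 'l' vs 'p' !=
  Pos 1: 'a' vs 'a' =
  Pos 2: 'y' vs 'n' !=
  Pos 3: 'e' vs 'e' =
  Pos 4: 'r' vs 'l' !=
Hamming distance = 3


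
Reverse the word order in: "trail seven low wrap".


Original: "trail seven low wrap"
Words (1..n): trail | seven | low | wrap
Reversed (n..1): wrap | low | seven | trail
Result = "wrap low seven trail"


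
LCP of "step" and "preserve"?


Word 1: "step"
Word 2: "preserve"
Comparing from start:
  Pos 0: 's' != 'p' (stop)
LCP = "" (length 0)


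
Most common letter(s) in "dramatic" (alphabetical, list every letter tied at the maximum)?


Word: "dramatic"
Letter counts:
  'a': 2
  'c': 1
  'd': 1
  'i': 1
  'm': 1
  'r': 1
  't': 1
Maximum count = 2
Most frequent = 'a' (2 times each)


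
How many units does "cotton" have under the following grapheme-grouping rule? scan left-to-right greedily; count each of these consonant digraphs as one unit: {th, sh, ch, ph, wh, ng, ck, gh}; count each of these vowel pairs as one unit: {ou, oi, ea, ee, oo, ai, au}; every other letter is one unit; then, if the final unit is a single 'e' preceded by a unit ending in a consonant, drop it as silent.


Word: "cotton" (6 letters)
Left-to-right scan:
  (1) 'c' (letter)
  (2) 'o' (letter)
  (3) 't' (letter)
  (4) 't' (letter)
  (5) 'o' (letter)
  (6) 'n' (letter)
Units from scan: 6
Sound units = 6 units


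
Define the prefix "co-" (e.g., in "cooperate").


Prefix: co-
Example: cooperate = co- + operate
Meaning = together


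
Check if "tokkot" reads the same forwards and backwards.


Word: "tokkot"
Reversed: "tokkot"
Forward == Backward? tokkot == tokkot
Palindrome = Yes


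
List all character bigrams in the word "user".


Word: "user" (length 4)
Number of bigrams = 4 - 2 + 1 = 3
  Position 0: "us"
  Position 1: "se"
  Position 2: "er"
Bigrams = "us", "se", "er"


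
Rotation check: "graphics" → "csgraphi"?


Word: "graphics", Candidate: "csgraphi"
Method: check if candidate is substring of word+word
"graphicsgraphics" contains "csgraphi"? Yes
Is rotation = Yes


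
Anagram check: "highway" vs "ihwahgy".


Word 1: "highway" → sorted: aghhiwy
Word 2: "ihwahgy" → sorted: aghhiwy
Same letters? aghhiwy == aghhiwy
Anagram = Yes


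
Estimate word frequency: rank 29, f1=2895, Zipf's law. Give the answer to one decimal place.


Zipf's law: f(r) = f(1) / r
f(1) = 2895
f(29) = 2895 / 29
= 99.8 occurrences


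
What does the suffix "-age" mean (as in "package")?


Suffix: -age
Example: package (pack + -age)
Meaning = result / collection


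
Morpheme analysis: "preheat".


Word: "preheat"
Morphemes: pre- | heat
Each morpheme carries meaning
= 2 morphemes


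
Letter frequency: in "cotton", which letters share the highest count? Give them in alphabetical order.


Word: "cotton"
Letter counts:
  'c': 1
  'n': 1
  'o': 2
  't': 2
Maximum count = 2
Most frequent = 'o', 't' (2 times each)


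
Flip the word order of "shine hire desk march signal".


Original: "shine hire desk march signal"
Words (1..n): shine | hire | desk | march | signal
Reversed (n..1): signal | march | desk | hire | shine
Result = "signal march desk hire shine"


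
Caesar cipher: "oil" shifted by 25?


Word: "oil"
Shift: 25
Each letter → (letter + shift) mod 26:
  'o' (14) + 25 = 13 → 'n'
  'i' (8) + 25 = 7 → 'h'
  'l' (11) + 25 = 10 → 'k'
Result = "nhk"


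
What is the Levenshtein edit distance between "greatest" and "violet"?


Word 1: "greatest" (length 8)
Word 2: "violet" (length 6)
One optimal edit sequence (insert/delete/substitute each cost 1):
  1. delete 'g'  (+1)
  2. substitute 'r' -> 'v'  (+1)
  3. substitute 'e' -> 'i'  (+1)
  4. substitute 'a' -> 'o'  (+1)
  5. substitute 't' -> 'l'  (+1)
  6. keep 'e'
  7. delete 's'  (+1)
  8. keep 't'
Total edit operations: 6
Edit distance = 6


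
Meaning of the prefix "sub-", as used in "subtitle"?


Prefix: sub-
As in: subtitle -> sub- + title
Meaning = under / below


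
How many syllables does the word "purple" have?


Word: "purple"
Syllable breakdown: pur | ple
Counting: 2 parts
= 2 syllables


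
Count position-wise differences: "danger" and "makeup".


Comparing character by character (same length = 6):
  Pos 0: 'd' vs 'm' !=
  Pos 1: 'a' vs 'a' =
  Pos 2: 'n' vs 'k' !=
  Pos 3: 'g' vs 'e' !=
  Pos 4: 'e' vs 'u' !=
  Pos 5: 'r' vs 'p' !=
Hamming distance = 5


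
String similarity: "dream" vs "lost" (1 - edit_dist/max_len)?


Word 1: "dream" (length 5)
Word 2: "lost" (length 4)
One optimal edit sequence:
  1. delete 'd'  (+1)
  2. substitute 'r' -> 'l'  (+1)
  3. substitute 'e' -> 'o'  (+1)
  4. substitute 'a' -> 's'  (+1)
  5. substitute 'm' -> 't'  (+1)
Edit distance = 5
Max length = max(5, 4) = 5
Similarity = 1 - 5/5
= 0.0000


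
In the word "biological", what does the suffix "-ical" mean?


Suffix: -ical
Example: biological (biology + -ical, with a spelling change)
Meaning = relating to


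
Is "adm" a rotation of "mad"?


Word: "mad", Candidate: "adm"
Method: check if candidate is substring of word+word
"madmad" contains "adm"? Yes
Is rotation = Yes


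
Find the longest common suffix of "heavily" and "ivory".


Word 1: "heavily"
Word 2: "ivory"
Comparing from end:
  Pos -1: 'y' == 'y'
  Pos -2: 'l' != 'r' (stop)
LCS = "y" (length 1)


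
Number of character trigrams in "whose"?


Word: "whose" (length 5)
Number of 3-grams = length - 3 + 1 = 5 - 3 + 1
= 3


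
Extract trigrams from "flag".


Word: "flag" (length 4)
Number of trigrams = 4 - 3 + 1 = 2
  Position 0: "fla"
  Position 1: "lag"
Trigrams = "fla", "lag"


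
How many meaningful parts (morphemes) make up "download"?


Word: "download"
Morphemes: down- | load
Each morpheme carries meaning
= 2 morphemes


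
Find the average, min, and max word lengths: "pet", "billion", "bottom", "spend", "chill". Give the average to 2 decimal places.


Lengths: "pet"=3, "billion"=7, "bottom"=6, "spend"=5, "chill"=5
Sum = 26, Count = 5
Average = 26/5 = 5.20
= avg=5.20, min=3, max=7


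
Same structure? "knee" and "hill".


Pattern of "knee": [0, 1, 2, 2]
Pattern of "hill": [0, 1, 2, 2]
Patterns match
Same pattern = Yes


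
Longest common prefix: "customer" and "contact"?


Word 1: "customer"
Word 2: "contact"
Comparing from start:
  Pos 0: 'c' == 'c'
  Pos 1: 'u' != 'o' (stop)
LCP = "c" (length 1)


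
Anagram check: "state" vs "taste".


Word 1: "state" → sorted: aestt
Word 2: "taste" → sorted: aestt
Same letters? aestt == aestt
Anagram = Yes


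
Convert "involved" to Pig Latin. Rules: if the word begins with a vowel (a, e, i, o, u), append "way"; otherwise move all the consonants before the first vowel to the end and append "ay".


Word: "involved"
Starts with vowel → add 'way'
Pig Latin = "involvedway"


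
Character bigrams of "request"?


Word: "request" (length 7)
Number of bigrams = 7 - 2 + 1 = 6
  Position 0: "re"
  Position 1: "eq"
  Position 2: "qu"
  Position 3: "ue"
  Position 4: "es"
  Position 5: "st"
Bigrams = "re", "eq", "qu", "ue", "es", "st"


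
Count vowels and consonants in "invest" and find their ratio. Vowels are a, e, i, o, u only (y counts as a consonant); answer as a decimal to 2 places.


Word: "invest"
Vowels (a,e,i,o,u): 2
Consonants: 4
Ratio = 2/4
= 0.50


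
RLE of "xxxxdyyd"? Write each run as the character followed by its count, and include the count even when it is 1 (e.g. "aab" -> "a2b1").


String: "xxxxdyyd"
Scanning for consecutive runs:
  'x' x 4
  'd' x 1
  'y' x 2
  'd' x 1
RLE = "x4d1y2d1"


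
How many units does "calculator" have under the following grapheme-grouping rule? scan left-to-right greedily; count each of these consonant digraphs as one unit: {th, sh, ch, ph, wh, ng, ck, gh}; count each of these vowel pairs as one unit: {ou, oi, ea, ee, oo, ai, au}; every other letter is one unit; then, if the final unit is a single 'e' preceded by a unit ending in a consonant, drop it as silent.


Word: "calculator" (10 letters)
Left-to-right scan:
  [1] 'c' (letter)
  [2] 'a' (letter)
  [3] 'l' (letter)
  [4] 'c' (letter)
  [5] 'u' (letter)
  [6] 'l' (letter)
  [7] 'a' (letter)
  [8] 't' (letter)
  [9] 'o' (letter)
  [10] 'r' (letter)
Units from scan: 10
Sound units = 10 units


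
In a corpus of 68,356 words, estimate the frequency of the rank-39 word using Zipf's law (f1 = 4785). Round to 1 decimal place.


Zipf's law: f(r) = f(1) / r
f(1) = 4785
f(39) = 4785 / 39
= 122.7 occurrences


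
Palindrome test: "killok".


Word: "killok"
Reversed: "kollik"
Forward == Backward? killok != kollik
Palindrome = No


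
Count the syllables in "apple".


Word: "apple"
Syllable breakdown: ap / ple
Counting: 2 parts
= 2 syllables


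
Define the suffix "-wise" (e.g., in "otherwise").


Suffix: -wise
As in: otherwise -> other + -wise
Meaning = in the manner of


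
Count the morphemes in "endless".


Word: "endless"
Morphemes: end + -less
Each morpheme carries meaning
= 2 morphemes


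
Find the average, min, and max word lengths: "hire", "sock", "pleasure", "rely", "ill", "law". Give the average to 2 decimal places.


Lengths: "hire"=4, "sock"=4, "pleasure"=8, "rely"=4, "ill"=3, "law"=3
Sum = 26, Count = 6
Average = 26/6 = 4.33
= avg=4.33, min=3, max=8


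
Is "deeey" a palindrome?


Word: "deeey"
Reversed: "yeeed"
Forward == Backward? deeey != yeeed
Palindrome = No


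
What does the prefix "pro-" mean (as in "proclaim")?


Prefix: pro-
As in: proclaim -> pro- + claim
Meaning = forward / in favor of


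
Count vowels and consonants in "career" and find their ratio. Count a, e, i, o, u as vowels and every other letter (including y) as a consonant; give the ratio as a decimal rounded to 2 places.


Word: "career"
Vowels (a,e,i,o,u): 3
Consonants: 3
Ratio = 3/3
= 1.00


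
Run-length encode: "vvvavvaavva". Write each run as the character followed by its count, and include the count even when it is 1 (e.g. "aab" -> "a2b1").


String: "vvvavvaavva"
Scanning for consecutive runs:
  'v' x 3
  'a' x 1
  'v' x 2
  'a' x 2
  'v' x 2
  'a' x 1
RLE = "v3a1v2a2v2a1"


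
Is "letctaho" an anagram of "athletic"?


Word 1: "athletic" → sorted: acehiltt
Word 2: "letctaho" → sorted: acehlott
Same letters? acehiltt != acehlott
Anagram = No


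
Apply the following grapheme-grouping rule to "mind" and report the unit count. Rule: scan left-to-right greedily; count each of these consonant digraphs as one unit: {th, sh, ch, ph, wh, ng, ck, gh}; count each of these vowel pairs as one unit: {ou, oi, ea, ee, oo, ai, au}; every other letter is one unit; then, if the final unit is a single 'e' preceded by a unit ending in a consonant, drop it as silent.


Word: "mind" (4 letters)
Left-to-right scan:
  1. 'm' (letter)
  2. 'i' (letter)
  3. 'n' (letter)
  4. 'd' (letter)
Units from scan: 4
Sound units = 4 units


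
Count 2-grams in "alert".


Word: "alert" (length 5)
Number of 2-grams = length - 2 + 1 = 5 - 2 + 1
= 4


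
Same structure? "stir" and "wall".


Pattern of "stir": [0, 1, 2, 3]
Pattern of "wall": [0, 1, 2, 2]
Patterns do not match
Same pattern = No


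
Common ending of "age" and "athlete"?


Word 1: "age"
Word 2: "athlete"
Comparing from end:
  Pos -1: 'e' == 'e'
  Pos -2: 'g' != 't' (stop)
LCS = "e" (length 1)


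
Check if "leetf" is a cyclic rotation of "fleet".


Word: "fleet", Candidate: "leetf"
Method: check if candidate is substring of word+word
"fleetfleet" contains "leetf"? Yes
Is rotation = Yes


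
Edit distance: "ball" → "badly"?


Word 1: "ball" (length 4)
Word 2: "badly" (length 5)
One optimal edit sequence (insert/delete/substitute each cost 1):
  1. keep 'b'
  2. keep 'a'
  3. insert 'd'  (+1)
  4. keep 'l'
  5. substitute 'l' -> 'y'  (+1)
Total edit operations: 2
Edit distance = 2


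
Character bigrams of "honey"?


Word: "honey" (length 5)
Number of bigrams = 5 - 2 + 1 = 4
  Position 0: "ho"
  Position 1: "on"
  Position 2: "ne"
  Position 3: "ey"
Bigrams = "ho", "on", "ne", "ey"


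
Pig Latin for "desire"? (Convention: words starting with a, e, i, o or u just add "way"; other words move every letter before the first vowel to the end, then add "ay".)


Word: "desire"
Starts with consonant(s) → move to end, add 'ay'
Consonant cluster: "d"
Pig Latin = "esireday"


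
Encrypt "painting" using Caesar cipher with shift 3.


Word: "painting"
Shift: 3
Each letter → (letter + shift) mod 26:
  'p' (15) + 3 = 18 → 's'
  'a' (0) + 3 = 3 → 'd'
  'i' (8) + 3 = 11 → 'l'
  'n' (13) + 3 = 16 → 'q'
  't' (19) + 3 = 22 → 'w'
  'i' (8) + 3 = 11 → 'l'
  'n' (13) + 3 = 16 → 'q'
  'g' (6) + 3 = 9 → 'j'
Result = "sdlqwlqj"


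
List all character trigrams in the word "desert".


Word: "desert" (length 6)
Number of trigrams = 6 - 3 + 1 = 4
  Position 0: "des"
  Position 1: "ese"
  Position 2: "ser"
  Position 3: "ert"
Trigrams = "des", "ese", "ser", "ert"


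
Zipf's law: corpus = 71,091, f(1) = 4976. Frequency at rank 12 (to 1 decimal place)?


Zipf's law: f(r) = f(1) / r
f(1) = 4976
f(12) = 4976 / 12
= 414.7 occurrences


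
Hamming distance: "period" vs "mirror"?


Comparing character by character (same length = 6):
  Pos 0: 'p' vs 'm' !=
  Pos 1: 'e' vs 'i' !=
  Pos 2: 'r' vs 'r' =
  Pos 3: 'i' vs 'r' !=
  Pos 4: 'o' vs 'o' =
  Pos 5: 'd' vs 'r' !=
Hamming distance = 4


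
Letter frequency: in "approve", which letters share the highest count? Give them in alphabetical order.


Word: "approve"
Letter counts:
  'a': 1
  'e': 1
  'o': 1
  'p': 2
  'r': 1
  'v': 1
Maximum count = 2
Most frequent = 'p' (2 times each)


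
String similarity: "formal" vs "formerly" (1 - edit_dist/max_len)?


Word 1: "formal" (length 6)
Word 2: "formerly" (length 8)
One optimal edit sequence:
  1. keep 'f'
  2. keep 'o'
  3. keep 'r'
  4. keep 'm'
  5. insert 'e'  (+1)
  6. substitute 'a' -> 'r'  (+1)
  7. keep 'l'
  8. insert 'y'  (+1)
Edit distance = 3
Max length = max(6, 8) = 8
Similarity = 1 - 3/8
= 0.6250


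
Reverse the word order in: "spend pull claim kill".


Original: "spend pull claim kill"
Words (1..n): spend | pull | claim | kill
Reversed (n..1): kill | claim | pull | spend
Result = "kill claim pull spend"


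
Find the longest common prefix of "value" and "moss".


Word 1: "value"
Word 2: "moss"
Comparing from start:
  Pos 0: 'v' != 'm' (stop)
LCP = "" (length 0)


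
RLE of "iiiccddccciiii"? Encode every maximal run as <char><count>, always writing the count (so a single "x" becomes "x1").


String: "iiiccddccciiii"
Scanning for consecutive runs:
  'i' x 3
  'c' x 2
  'd' x 2
  'c' x 3
  'i' x 4
RLE = "i3c2d2c3i4"


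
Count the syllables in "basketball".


Word: "basketball"
Syllable breakdown: bas-ket-ball
Counting: 3 parts
= 3 syllables


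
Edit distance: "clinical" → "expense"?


Word 1: "clinical" (length 8)
Word 2: "expense" (length 7)
One optimal edit sequence (insert/delete/substitute each cost 1):
  1. delete 'c'  (+1)
  2. substitute 'l' -> 'e'  (+1)
  3. substitute 'i' -> 'x'  (+1)
  4. substitute 'n' -> 'p'  (+1)
  5. substitute 'i' -> 'e'  (+1)
  6. substitute 'c' -> 'n'  (+1)
  7. substitute 'a' -> 's'  (+1)
  8. substitute 'l' -> 'e'  (+1)
Total edit operations: 8
Edit distance = 8


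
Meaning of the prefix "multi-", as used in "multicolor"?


Prefix: multi-
Example: multicolor = multi- + color
Meaning = many


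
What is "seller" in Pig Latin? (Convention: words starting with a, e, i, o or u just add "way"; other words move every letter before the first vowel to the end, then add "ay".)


Word: "seller"
Starts with consonant(s) → move to end, add 'ay'
Consonant cluster: "s"
Pig Latin = "ellersay"


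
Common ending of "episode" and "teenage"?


Word 1: "episode"
Word 2: "teenage"
Comparing from end:
  Pos -1: 'e' == 'e'
  Pos -2: 'd' != 'g' (stop)
LCS = "e" (length 1)


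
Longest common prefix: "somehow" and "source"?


Word 1: "somehow"
Word 2: "source"
Comparing from start:
  Pos 0: 's' == 's'
  Pos 1: 'o' == 'o'
  Pos 2: 'm' != 'u' (stop)
LCP = "so" (length 2)


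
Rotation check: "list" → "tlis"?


Word: "list", Candidate: "tlis"
Method: check if candidate is substring of word+word
"listlist" contains "tlis"? Yes
Is rotation = Yes


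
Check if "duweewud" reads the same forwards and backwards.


Word: "duweewud"
Reversed: "duweewud"
Forward == Backward? duweewud == duweewud
Palindrome = Yes


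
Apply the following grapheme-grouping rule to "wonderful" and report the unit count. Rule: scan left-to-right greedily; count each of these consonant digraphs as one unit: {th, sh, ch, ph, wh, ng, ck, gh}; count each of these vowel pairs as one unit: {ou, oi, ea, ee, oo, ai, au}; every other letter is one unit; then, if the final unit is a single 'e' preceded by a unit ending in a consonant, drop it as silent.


Word: "wonderful" (9 letters)
Left-to-right scan:
  1. 'w' (letter)
  2. 'o' (letter)
  3. 'n' (letter)
  4. 'd' (letter)
  5. 'e' (letter)
  6. 'r' (letter)
  7. 'f' (letter)
  8. 'u' (letter)
  9. 'l' (letter)
Units from scan: 9
Sound units = 9 units


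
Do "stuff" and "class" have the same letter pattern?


Pattern of "stuff": [0, 1, 2, 3, 3]
Pattern of "class": [0, 1, 2, 3, 3]
Patterns match
Same pattern = Yes
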